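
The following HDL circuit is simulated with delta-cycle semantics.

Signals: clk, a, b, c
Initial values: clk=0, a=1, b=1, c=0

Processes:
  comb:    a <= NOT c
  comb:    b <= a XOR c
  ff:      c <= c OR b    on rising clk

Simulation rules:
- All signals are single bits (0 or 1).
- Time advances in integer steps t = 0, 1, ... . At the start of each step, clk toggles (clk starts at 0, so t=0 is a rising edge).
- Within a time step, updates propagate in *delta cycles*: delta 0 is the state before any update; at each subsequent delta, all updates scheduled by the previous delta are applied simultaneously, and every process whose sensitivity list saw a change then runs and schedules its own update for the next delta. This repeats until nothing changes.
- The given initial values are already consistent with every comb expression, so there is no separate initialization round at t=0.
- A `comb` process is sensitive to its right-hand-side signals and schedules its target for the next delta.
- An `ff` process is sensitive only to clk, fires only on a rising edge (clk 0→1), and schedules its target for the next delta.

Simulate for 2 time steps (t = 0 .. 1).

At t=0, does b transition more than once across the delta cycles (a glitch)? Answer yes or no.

yes

t0.Δ0 c=0 a=1 clk=0 b=1
t0.Δ1 c=0 a=1 clk=1 b=1
t0.Δ2 c=1 a=1 clk=1 b=1
t0.Δ3 c=1 a=0 clk=1 b=0
t0.Δ4 c=1 a=0 clk=1 b=1
t1.Δ0 c=1 a=0 clk=1 b=1
t1.Δ1 c=1 a=0 clk=0 b=1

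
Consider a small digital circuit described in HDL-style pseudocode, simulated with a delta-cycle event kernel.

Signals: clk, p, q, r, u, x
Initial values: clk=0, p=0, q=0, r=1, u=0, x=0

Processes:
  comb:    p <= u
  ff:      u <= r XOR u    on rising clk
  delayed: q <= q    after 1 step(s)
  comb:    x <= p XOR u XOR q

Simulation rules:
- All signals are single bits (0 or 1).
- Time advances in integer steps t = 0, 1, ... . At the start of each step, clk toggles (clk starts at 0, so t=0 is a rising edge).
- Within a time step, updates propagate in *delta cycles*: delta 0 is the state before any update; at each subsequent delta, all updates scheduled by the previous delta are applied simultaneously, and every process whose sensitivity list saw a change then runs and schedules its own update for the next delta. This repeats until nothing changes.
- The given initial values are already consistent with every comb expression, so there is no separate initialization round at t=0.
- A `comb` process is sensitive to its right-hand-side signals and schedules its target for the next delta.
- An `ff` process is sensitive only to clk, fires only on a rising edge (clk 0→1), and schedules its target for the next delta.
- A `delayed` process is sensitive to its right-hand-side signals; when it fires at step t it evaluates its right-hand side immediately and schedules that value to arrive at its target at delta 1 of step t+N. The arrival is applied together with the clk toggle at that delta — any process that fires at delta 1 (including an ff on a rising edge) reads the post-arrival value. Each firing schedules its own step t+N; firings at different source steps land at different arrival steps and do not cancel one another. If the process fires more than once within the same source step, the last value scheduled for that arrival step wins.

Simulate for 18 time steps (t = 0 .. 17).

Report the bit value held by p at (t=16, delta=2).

t0.Δ0 u=0 p=0 q=0 clk=0 x=0 r=1
t0.Δ1 u=0 p=0 q=0 clk=1 x=0 r=1
t0.Δ2 u=1 p=0 q=0 clk=1 x=0 r=1
t0.Δ3 u=1 p=1 q=0 clk=1 x=1 r=1
t0.Δ4 u=1 p=1 q=0 clk=1 x=0 r=1
t1.Δ0 u=1 p=1 q=0 clk=1 x=0 r=1
t1.Δ1 u=1 p=1 q=0 clk=0 x=0 r=1
t2.Δ0 u=1 p=1 q=0 clk=0 x=0 r=1
t2.Δ1 u=1 p=1 q=0 clk=1 x=0 r=1
t2.Δ2 u=0 p=1 q=0 clk=1 x=0 r=1
t2.Δ3 u=0 p=0 q=0 clk=1 x=1 r=1
t2.Δ4 u=0 p=0 q=0 clk=1 x=0 r=1
t3.Δ0 u=0 p=0 q=0 clk=1 x=0 r=1
t3.Δ1 u=0 p=0 q=0 clk=0 x=0 r=1
t4.Δ0 u=0 p=0 q=0 clk=0 x=0 r=1
t4.Δ1 u=0 p=0 q=0 clk=1 x=0 r=1
t4.Δ2 u=1 p=0 q=0 clk=1 x=0 r=1
t4.Δ3 u=1 p=1 q=0 clk=1 x=1 r=1
t4.Δ4 u=1 p=1 q=0 clk=1 x=0 r=1
t5.Δ0 u=1 p=1 q=0 clk=1 x=0 r=1
t5.Δ1 u=1 p=1 q=0 clk=0 x=0 r=1
t6.Δ0 u=1 p=1 q=0 clk=0 x=0 r=1
t6.Δ1 u=1 p=1 q=0 clk=1 x=0 r=1
t6.Δ2 u=0 p=1 q=0 clk=1 x=0 r=1
t6.Δ3 u=0 p=0 q=0 clk=1 x=1 r=1
t6.Δ4 u=0 p=0 q=0 clk=1 x=0 r=1
t7.Δ0 u=0 p=0 q=0 clk=1 x=0 r=1
t7.Δ1 u=0 p=0 q=0 clk=0 x=0 r=1
t8.Δ0 u=0 p=0 q=0 clk=0 x=0 r=1
t8.Δ1 u=0 p=0 q=0 clk=1 x=0 r=1
t8.Δ2 u=1 p=0 q=0 clk=1 x=0 r=1
t8.Δ3 u=1 p=1 q=0 clk=1 x=1 r=1
t8.Δ4 u=1 p=1 q=0 clk=1 x=0 r=1
t9.Δ0 u=1 p=1 q=0 clk=1 x=0 r=1
t9.Δ1 u=1 p=1 q=0 clk=0 x=0 r=1
t10.Δ0 u=1 p=1 q=0 clk=0 x=0 r=1
t10.Δ1 u=1 p=1 q=0 clk=1 x=0 r=1
t10.Δ2 u=0 p=1 q=0 clk=1 x=0 r=1
t10.Δ3 u=0 p=0 q=0 clk=1 x=1 r=1
t10.Δ4 u=0 p=0 q=0 clk=1 x=0 r=1
t11.Δ0 u=0 p=0 q=0 clk=1 x=0 r=1
t11.Δ1 u=0 p=0 q=0 clk=0 x=0 r=1
t12.Δ0 u=0 p=0 q=0 clk=0 x=0 r=1
t12.Δ1 u=0 p=0 q=0 clk=1 x=0 r=1
t12.Δ2 u=1 p=0 q=0 clk=1 x=0 r=1
t12.Δ3 u=1 p=1 q=0 clk=1 x=1 r=1
t12.Δ4 u=1 p=1 q=0 clk=1 x=0 r=1
t13.Δ0 u=1 p=1 q=0 clk=1 x=0 r=1
t13.Δ1 u=1 p=1 q=0 clk=0 x=0 r=1
t14.Δ0 u=1 p=1 q=0 clk=0 x=0 r=1
t14.Δ1 u=1 p=1 q=0 clk=1 x=0 r=1
t14.Δ2 u=0 p=1 q=0 clk=1 x=0 r=1
t14.Δ3 u=0 p=0 q=0 clk=1 x=1 r=1
t14.Δ4 u=0 p=0 q=0 clk=1 x=0 r=1
t15.Δ0 u=0 p=0 q=0 clk=1 x=0 r=1
t15.Δ1 u=0 p=0 q=0 clk=0 x=0 r=1
t16.Δ0 u=0 p=0 q=0 clk=0 x=0 r=1
t16.Δ1 u=0 p=0 q=0 clk=1 x=0 r=1
t16.Δ2 u=1 p=0 q=0 clk=1 x=0 r=1
t16.Δ3 u=1 p=1 q=0 clk=1 x=1 r=1
t16.Δ4 u=1 p=1 q=0 clk=1 x=0 r=1
t17.Δ0 u=1 p=1 q=0 clk=1 x=0 r=1
t17.Δ1 u=1 p=1 q=0 clk=0 x=0 r=1

0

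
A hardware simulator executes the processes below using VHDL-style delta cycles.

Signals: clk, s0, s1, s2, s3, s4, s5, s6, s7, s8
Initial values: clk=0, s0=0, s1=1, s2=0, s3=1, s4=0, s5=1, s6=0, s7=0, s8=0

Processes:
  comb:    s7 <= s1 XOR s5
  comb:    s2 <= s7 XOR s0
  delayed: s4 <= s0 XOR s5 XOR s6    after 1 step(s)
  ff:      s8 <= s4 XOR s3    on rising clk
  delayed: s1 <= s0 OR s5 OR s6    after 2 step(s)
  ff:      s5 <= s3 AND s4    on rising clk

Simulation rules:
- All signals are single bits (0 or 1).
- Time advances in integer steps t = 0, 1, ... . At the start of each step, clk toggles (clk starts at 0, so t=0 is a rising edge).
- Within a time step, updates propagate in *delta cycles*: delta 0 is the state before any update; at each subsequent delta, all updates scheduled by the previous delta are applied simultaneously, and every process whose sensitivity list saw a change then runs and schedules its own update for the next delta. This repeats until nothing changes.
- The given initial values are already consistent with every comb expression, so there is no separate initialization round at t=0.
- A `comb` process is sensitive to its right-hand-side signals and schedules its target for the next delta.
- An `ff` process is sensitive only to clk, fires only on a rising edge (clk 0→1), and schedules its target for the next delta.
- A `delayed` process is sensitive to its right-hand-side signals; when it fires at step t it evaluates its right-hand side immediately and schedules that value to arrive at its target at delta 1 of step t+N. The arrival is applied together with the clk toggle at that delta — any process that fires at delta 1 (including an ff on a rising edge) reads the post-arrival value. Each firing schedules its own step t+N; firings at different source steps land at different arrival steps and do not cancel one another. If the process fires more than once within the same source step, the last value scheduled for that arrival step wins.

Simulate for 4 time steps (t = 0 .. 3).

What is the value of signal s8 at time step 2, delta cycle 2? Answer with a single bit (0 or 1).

1

[bits: s3,s6,clk,s5,s2,s4,s0,s7,s1,s8]
t=0: Δ0=1001000010 Δ1=1011000010 Δ2=1010000011 Δ3=1010000111 Δ4=1010100111 | 4Δ
t=1: Δ0=1010100111 Δ1=1000100111 | 1Δ
t=2: Δ0=1000100111 Δ1=1010100101 Δ2=1010100001 Δ3=1010000001 | 3Δ
t=3: Δ0=1010000001 Δ1=1000000001 | 1Δ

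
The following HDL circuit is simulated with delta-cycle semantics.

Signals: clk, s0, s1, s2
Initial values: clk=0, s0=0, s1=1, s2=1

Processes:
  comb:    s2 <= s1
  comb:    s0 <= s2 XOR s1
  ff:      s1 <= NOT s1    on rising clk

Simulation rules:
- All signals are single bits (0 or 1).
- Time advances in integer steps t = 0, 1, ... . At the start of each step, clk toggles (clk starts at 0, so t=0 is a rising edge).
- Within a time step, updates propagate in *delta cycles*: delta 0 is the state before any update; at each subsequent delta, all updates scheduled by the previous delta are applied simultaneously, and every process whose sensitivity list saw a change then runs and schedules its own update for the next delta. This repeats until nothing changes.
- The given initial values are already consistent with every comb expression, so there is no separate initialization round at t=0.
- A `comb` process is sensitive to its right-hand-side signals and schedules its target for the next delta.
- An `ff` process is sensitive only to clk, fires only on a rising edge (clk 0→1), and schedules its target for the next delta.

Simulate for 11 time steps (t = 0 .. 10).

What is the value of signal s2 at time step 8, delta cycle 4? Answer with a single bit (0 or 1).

t0.Δ0 s2=1 s1=1 s0=0 clk=0
t0.Δ1 s2=1 s1=1 s0=0 clk=1
t0.Δ2 s2=1 s1=0 s0=0 clk=1
t0.Δ3 s2=0 s1=0 s0=1 clk=1
t0.Δ4 s2=0 s1=0 s0=0 clk=1
t1.Δ0 s2=0 s1=0 s0=0 clk=1
t1.Δ1 s2=0 s1=0 s0=0 clk=0
t2.Δ0 s2=0 s1=0 s0=0 clk=0
t2.Δ1 s2=0 s1=0 s0=0 clk=1
t2.Δ2 s2=0 s1=1 s0=0 clk=1
t2.Δ3 s2=1 s1=1 s0=1 clk=1
t2.Δ4 s2=1 s1=1 s0=0 clk=1
t3.Δ0 s2=1 s1=1 s0=0 clk=1
t3.Δ1 s2=1 s1=1 s0=0 clk=0
t4.Δ0 s2=1 s1=1 s0=0 clk=0
t4.Δ1 s2=1 s1=1 s0=0 clk=1
t4.Δ2 s2=1 s1=0 s0=0 clk=1
t4.Δ3 s2=0 s1=0 s0=1 clk=1
t4.Δ4 s2=0 s1=0 s0=0 clk=1
t5.Δ0 s2=0 s1=0 s0=0 clk=1
t5.Δ1 s2=0 s1=0 s0=0 clk=0
t6.Δ0 s2=0 s1=0 s0=0 clk=0
t6.Δ1 s2=0 s1=0 s0=0 clk=1
t6.Δ2 s2=0 s1=1 s0=0 clk=1
t6.Δ3 s2=1 s1=1 s0=1 clk=1
t6.Δ4 s2=1 s1=1 s0=0 clk=1
t7.Δ0 s2=1 s1=1 s0=0 clk=1
t7.Δ1 s2=1 s1=1 s0=0 clk=0
t8.Δ0 s2=1 s1=1 s0=0 clk=0
t8.Δ1 s2=1 s1=1 s0=0 clk=1
t8.Δ2 s2=1 s1=0 s0=0 clk=1
t8.Δ3 s2=0 s1=0 s0=1 clk=1
t8.Δ4 s2=0 s1=0 s0=0 clk=1
t9.Δ0 s2=0 s1=0 s0=0 clk=1
t9.Δ1 s2=0 s1=0 s0=0 clk=0
t10.Δ0 s2=0 s1=0 s0=0 clk=0
t10.Δ1 s2=0 s1=0 s0=0 clk=1
t10.Δ2 s2=0 s1=1 s0=0 clk=1
t10.Δ3 s2=1 s1=1 s0=1 clk=1
t10.Δ4 s2=1 s1=1 s0=0 clk=1

0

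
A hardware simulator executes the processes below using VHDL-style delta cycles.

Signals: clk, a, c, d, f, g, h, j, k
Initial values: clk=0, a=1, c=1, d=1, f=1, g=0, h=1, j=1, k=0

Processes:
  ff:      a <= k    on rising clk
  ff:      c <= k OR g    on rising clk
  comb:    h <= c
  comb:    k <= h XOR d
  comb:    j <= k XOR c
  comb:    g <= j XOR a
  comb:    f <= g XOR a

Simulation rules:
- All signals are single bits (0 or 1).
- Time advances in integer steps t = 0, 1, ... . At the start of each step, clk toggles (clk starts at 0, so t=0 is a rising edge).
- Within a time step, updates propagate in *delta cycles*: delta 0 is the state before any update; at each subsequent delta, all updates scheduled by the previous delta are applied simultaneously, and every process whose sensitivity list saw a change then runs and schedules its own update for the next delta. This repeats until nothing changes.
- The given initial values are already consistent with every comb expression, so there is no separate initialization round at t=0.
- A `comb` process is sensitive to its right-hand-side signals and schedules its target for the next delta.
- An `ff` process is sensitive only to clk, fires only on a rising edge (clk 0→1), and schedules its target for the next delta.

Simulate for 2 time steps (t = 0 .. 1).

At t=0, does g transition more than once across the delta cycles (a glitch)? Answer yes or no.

[bits: a,f,g,j,k,h,d,c,clk]
t=0: Δ0=110101110 Δ1=110101111 Δ2=010101101 Δ3=001000101 Δ4=010010101 Δ5=000110101 Δ6=001110101 Δ7=011110101 | 7Δ
t=1: Δ0=011110101 Δ1=011110100 | 1Δ

yes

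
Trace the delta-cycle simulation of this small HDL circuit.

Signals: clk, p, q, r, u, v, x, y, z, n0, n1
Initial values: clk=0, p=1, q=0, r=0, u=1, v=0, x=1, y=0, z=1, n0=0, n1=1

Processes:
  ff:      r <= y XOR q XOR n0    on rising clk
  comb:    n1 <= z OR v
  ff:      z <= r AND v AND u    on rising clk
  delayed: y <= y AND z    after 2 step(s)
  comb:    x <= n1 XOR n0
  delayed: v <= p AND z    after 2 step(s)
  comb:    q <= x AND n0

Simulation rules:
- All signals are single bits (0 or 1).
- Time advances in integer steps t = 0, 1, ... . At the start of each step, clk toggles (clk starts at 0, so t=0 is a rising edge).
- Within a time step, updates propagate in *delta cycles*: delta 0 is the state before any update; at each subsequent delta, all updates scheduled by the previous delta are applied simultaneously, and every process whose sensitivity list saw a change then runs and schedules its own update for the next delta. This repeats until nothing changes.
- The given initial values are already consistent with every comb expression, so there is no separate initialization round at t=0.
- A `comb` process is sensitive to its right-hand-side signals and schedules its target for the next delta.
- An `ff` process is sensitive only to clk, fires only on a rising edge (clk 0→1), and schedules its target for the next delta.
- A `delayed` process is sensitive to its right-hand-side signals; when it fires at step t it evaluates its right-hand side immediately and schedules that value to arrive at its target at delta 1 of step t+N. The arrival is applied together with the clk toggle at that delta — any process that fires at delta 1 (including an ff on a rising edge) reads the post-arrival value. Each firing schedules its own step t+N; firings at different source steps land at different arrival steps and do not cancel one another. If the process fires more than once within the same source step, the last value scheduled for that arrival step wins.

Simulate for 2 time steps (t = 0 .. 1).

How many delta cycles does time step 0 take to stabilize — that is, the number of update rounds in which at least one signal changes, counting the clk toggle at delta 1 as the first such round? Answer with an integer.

4

[bits: x,clk,v,u,n1,r,q,z,n0,p,y]
t=0: Δ0=10011001010 Δ1=11011001010 Δ2=11011000010 Δ3=11010000010 Δ4=01010000010 | 4Δ
t=1: Δ0=01010000010 Δ1=00010000010 | 1Δ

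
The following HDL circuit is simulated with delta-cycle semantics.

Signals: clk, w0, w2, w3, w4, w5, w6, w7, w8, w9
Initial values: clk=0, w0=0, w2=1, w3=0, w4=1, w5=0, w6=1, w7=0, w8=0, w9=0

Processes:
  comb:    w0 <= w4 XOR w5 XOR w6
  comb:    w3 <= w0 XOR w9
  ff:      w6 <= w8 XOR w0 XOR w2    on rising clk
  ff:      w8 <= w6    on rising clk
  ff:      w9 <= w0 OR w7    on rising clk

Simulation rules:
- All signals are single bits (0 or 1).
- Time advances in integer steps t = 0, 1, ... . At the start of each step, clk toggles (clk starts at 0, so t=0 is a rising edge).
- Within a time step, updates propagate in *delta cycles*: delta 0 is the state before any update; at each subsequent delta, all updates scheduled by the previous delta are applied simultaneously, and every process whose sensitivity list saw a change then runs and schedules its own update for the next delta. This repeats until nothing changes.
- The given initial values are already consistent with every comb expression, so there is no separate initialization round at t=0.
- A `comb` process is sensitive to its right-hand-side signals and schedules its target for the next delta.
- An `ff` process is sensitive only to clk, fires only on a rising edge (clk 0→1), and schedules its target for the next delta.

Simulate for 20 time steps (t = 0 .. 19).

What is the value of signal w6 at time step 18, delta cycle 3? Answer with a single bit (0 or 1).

1

t0.Δ0 w7=0 clk=0 w6=1 w9=0 w5=0 w3=0 w2=1 w8=0 w4=1 w0=0
t0.Δ1 w7=0 clk=1 w6=1 w9=0 w5=0 w3=0 w2=1 w8=0 w4=1 w0=0
t0.Δ2 w7=0 clk=1 w6=1 w9=0 w5=0 w3=0 w2=1 w8=1 w4=1 w0=0
t1.Δ0 w7=0 clk=1 w6=1 w9=0 w5=0 w3=0 w2=1 w8=1 w4=1 w0=0
t1.Δ1 w7=0 clk=0 w6=1 w9=0 w5=0 w3=0 w2=1 w8=1 w4=1 w0=0
t2.Δ0 w7=0 clk=0 w6=1 w9=0 w5=0 w3=0 w2=1 w8=1 w4=1 w0=0
t2.Δ1 w7=0 clk=1 w6=1 w9=0 w5=0 w3=0 w2=1 w8=1 w4=1 w0=0
t2.Δ2 w7=0 clk=1 w6=0 w9=0 w5=0 w3=0 w2=1 w8=1 w4=1 w0=0
t2.Δ3 w7=0 clk=1 w6=0 w9=0 w5=0 w3=0 w2=1 w8=1 w4=1 w0=1
t2.Δ4 w7=0 clk=1 w6=0 w9=0 w5=0 w3=1 w2=1 w8=1 w4=1 w0=1
t3.Δ0 w7=0 clk=1 w6=0 w9=0 w5=0 w3=1 w2=1 w8=1 w4=1 w0=1
t3.Δ1 w7=0 clk=0 w6=0 w9=0 w5=0 w3=1 w2=1 w8=1 w4=1 w0=1
t4.Δ0 w7=0 clk=0 w6=0 w9=0 w5=0 w3=1 w2=1 w8=1 w4=1 w0=1
t4.Δ1 w7=0 clk=1 w6=0 w9=0 w5=0 w3=1 w2=1 w8=1 w4=1 w0=1
t4.Δ2 w7=0 clk=1 w6=1 w9=1 w5=0 w3=1 w2=1 w8=0 w4=1 w0=1
t4.Δ3 w7=0 clk=1 w6=1 w9=1 w5=0 w3=0 w2=1 w8=0 w4=1 w0=0
t4.Δ4 w7=0 clk=1 w6=1 w9=1 w5=0 w3=1 w2=1 w8=0 w4=1 w0=0
t5.Δ0 w7=0 clk=1 w6=1 w9=1 w5=0 w3=1 w2=1 w8=0 w4=1 w0=0
t5.Δ1 w7=0 clk=0 w6=1 w9=1 w5=0 w3=1 w2=1 w8=0 w4=1 w0=0
t6.Δ0 w7=0 clk=0 w6=1 w9=1 w5=0 w3=1 w2=1 w8=0 w4=1 w0=0
t6.Δ1 w7=0 clk=1 w6=1 w9=1 w5=0 w3=1 w2=1 w8=0 w4=1 w0=0
t6.Δ2 w7=0 clk=1 w6=1 w9=0 w5=0 w3=1 w2=1 w8=1 w4=1 w0=0
t6.Δ3 w7=0 clk=1 w6=1 w9=0 w5=0 w3=0 w2=1 w8=1 w4=1 w0=0
t7.Δ0 w7=0 clk=1 w6=1 w9=0 w5=0 w3=0 w2=1 w8=1 w4=1 w0=0
t7.Δ1 w7=0 clk=0 w6=1 w9=0 w5=0 w3=0 w2=1 w8=1 w4=1 w0=0
t8.Δ0 w7=0 clk=0 w6=1 w9=0 w5=0 w3=0 w2=1 w8=1 w4=1 w0=0
t8.Δ1 w7=0 clk=1 w6=1 w9=0 w5=0 w3=0 w2=1 w8=1 w4=1 w0=0
t8.Δ2 w7=0 clk=1 w6=0 w9=0 w5=0 w3=0 w2=1 w8=1 w4=1 w0=0
t8.Δ3 w7=0 clk=1 w6=0 w9=0 w5=0 w3=0 w2=1 w8=1 w4=1 w0=1
t8.Δ4 w7=0 clk=1 w6=0 w9=0 w5=0 w3=1 w2=1 w8=1 w4=1 w0=1
t9.Δ0 w7=0 clk=1 w6=0 w9=0 w5=0 w3=1 w2=1 w8=1 w4=1 w0=1
t9.Δ1 w7=0 clk=0 w6=0 w9=0 w5=0 w3=1 w2=1 w8=1 w4=1 w0=1
t10.Δ0 w7=0 clk=0 w6=0 w9=0 w5=0 w3=1 w2=1 w8=1 w4=1 w0=1
t10.Δ1 w7=0 clk=1 w6=0 w9=0 w5=0 w3=1 w2=1 w8=1 w4=1 w0=1
t10.Δ2 w7=0 clk=1 w6=1 w9=1 w5=0 w3=1 w2=1 w8=0 w4=1 w0=1
t10.Δ3 w7=0 clk=1 w6=1 w9=1 w5=0 w3=0 w2=1 w8=0 w4=1 w0=0
t10.Δ4 w7=0 clk=1 w6=1 w9=1 w5=0 w3=1 w2=1 w8=0 w4=1 w0=0
t11.Δ0 w7=0 clk=1 w6=1 w9=1 w5=0 w3=1 w2=1 w8=0 w4=1 w0=0
t11.Δ1 w7=0 clk=0 w6=1 w9=1 w5=0 w3=1 w2=1 w8=0 w4=1 w0=0
t12.Δ0 w7=0 clk=0 w6=1 w9=1 w5=0 w3=1 w2=1 w8=0 w4=1 w0=0
t12.Δ1 w7=0 clk=1 w6=1 w9=1 w5=0 w3=1 w2=1 w8=0 w4=1 w0=0
t12.Δ2 w7=0 clk=1 w6=1 w9=0 w5=0 w3=1 w2=1 w8=1 w4=1 w0=0
t12.Δ3 w7=0 clk=1 w6=1 w9=0 w5=0 w3=0 w2=1 w8=1 w4=1 w0=0
t13.Δ0 w7=0 clk=1 w6=1 w9=0 w5=0 w3=0 w2=1 w8=1 w4=1 w0=0
t13.Δ1 w7=0 clk=0 w6=1 w9=0 w5=0 w3=0 w2=1 w8=1 w4=1 w0=0
t14.Δ0 w7=0 clk=0 w6=1 w9=0 w5=0 w3=0 w2=1 w8=1 w4=1 w0=0
t14.Δ1 w7=0 clk=1 w6=1 w9=0 w5=0 w3=0 w2=1 w8=1 w4=1 w0=0
t14.Δ2 w7=0 clk=1 w6=0 w9=0 w5=0 w3=0 w2=1 w8=1 w4=1 w0=0
t14.Δ3 w7=0 clk=1 w6=0 w9=0 w5=0 w3=0 w2=1 w8=1 w4=1 w0=1
t14.Δ4 w7=0 clk=1 w6=0 w9=0 w5=0 w3=1 w2=1 w8=1 w4=1 w0=1
t15.Δ0 w7=0 clk=1 w6=0 w9=0 w5=0 w3=1 w2=1 w8=1 w4=1 w0=1
t15.Δ1 w7=0 clk=0 w6=0 w9=0 w5=0 w3=1 w2=1 w8=1 w4=1 w0=1
t16.Δ0 w7=0 clk=0 w6=0 w9=0 w5=0 w3=1 w2=1 w8=1 w4=1 w0=1
t16.Δ1 w7=0 clk=1 w6=0 w9=0 w5=0 w3=1 w2=1 w8=1 w4=1 w0=1
t16.Δ2 w7=0 clk=1 w6=1 w9=1 w5=0 w3=1 w2=1 w8=0 w4=1 w0=1
t16.Δ3 w7=0 clk=1 w6=1 w9=1 w5=0 w3=0 w2=1 w8=0 w4=1 w0=0
t16.Δ4 w7=0 clk=1 w6=1 w9=1 w5=0 w3=1 w2=1 w8=0 w4=1 w0=0
t17.Δ0 w7=0 clk=1 w6=1 w9=1 w5=0 w3=1 w2=1 w8=0 w4=1 w0=0
t17.Δ1 w7=0 clk=0 w6=1 w9=1 w5=0 w3=1 w2=1 w8=0 w4=1 w0=0
t18.Δ0 w7=0 clk=0 w6=1 w9=1 w5=0 w3=1 w2=1 w8=0 w4=1 w0=0
t18.Δ1 w7=0 clk=1 w6=1 w9=1 w5=0 w3=1 w2=1 w8=0 w4=1 w0=0
t18.Δ2 w7=0 clk=1 w6=1 w9=0 w5=0 w3=1 w2=1 w8=1 w4=1 w0=0
t18.Δ3 w7=0 clk=1 w6=1 w9=0 w5=0 w3=0 w2=1 w8=1 w4=1 w0=0
t19.Δ0 w7=0 clk=1 w6=1 w9=0 w5=0 w3=0 w2=1 w8=1 w4=1 w0=0
t19.Δ1 w7=0 clk=0 w6=1 w9=0 w5=0 w3=0 w2=1 w8=1 w4=1 w0=0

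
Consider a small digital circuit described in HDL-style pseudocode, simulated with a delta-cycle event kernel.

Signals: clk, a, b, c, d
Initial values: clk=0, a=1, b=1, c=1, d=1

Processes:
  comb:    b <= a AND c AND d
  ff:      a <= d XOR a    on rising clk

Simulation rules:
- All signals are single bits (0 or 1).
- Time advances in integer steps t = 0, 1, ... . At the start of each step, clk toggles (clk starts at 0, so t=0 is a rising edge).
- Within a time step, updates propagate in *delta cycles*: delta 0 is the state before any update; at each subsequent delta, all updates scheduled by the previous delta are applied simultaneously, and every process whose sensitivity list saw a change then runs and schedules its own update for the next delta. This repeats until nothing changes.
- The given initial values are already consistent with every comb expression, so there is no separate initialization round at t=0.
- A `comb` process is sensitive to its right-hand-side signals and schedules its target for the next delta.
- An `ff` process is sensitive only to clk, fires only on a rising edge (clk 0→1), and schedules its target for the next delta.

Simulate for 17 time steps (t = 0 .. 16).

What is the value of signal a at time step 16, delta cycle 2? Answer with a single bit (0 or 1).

t0.Δ0 c=1 b=1 d=1 a=1 clk=0
t0.Δ1 c=1 b=1 d=1 a=1 clk=1
t0.Δ2 c=1 b=1 d=1 a=0 clk=1
t0.Δ3 c=1 b=0 d=1 a=0 clk=1
t1.Δ0 c=1 b=0 d=1 a=0 clk=1
t1.Δ1 c=1 b=0 d=1 a=0 clk=0
t2.Δ0 c=1 b=0 d=1 a=0 clk=0
t2.Δ1 c=1 b=0 d=1 a=0 clk=1
t2.Δ2 c=1 b=0 d=1 a=1 clk=1
t2.Δ3 c=1 b=1 d=1 a=1 clk=1
t3.Δ0 c=1 b=1 d=1 a=1 clk=1
t3.Δ1 c=1 b=1 d=1 a=1 clk=0
t4.Δ0 c=1 b=1 d=1 a=1 clk=0
t4.Δ1 c=1 b=1 d=1 a=1 clk=1
t4.Δ2 c=1 b=1 d=1 a=0 clk=1
t4.Δ3 c=1 b=0 d=1 a=0 clk=1
t5.Δ0 c=1 b=0 d=1 a=0 clk=1
t5.Δ1 c=1 b=0 d=1 a=0 clk=0
t6.Δ0 c=1 b=0 d=1 a=0 clk=0
t6.Δ1 c=1 b=0 d=1 a=0 clk=1
t6.Δ2 c=1 b=0 d=1 a=1 clk=1
t6.Δ3 c=1 b=1 d=1 a=1 clk=1
t7.Δ0 c=1 b=1 d=1 a=1 clk=1
t7.Δ1 c=1 b=1 d=1 a=1 clk=0
t8.Δ0 c=1 b=1 d=1 a=1 clk=0
t8.Δ1 c=1 b=1 d=1 a=1 clk=1
t8.Δ2 c=1 b=1 d=1 a=0 clk=1
t8.Δ3 c=1 b=0 d=1 a=0 clk=1
t9.Δ0 c=1 b=0 d=1 a=0 clk=1
t9.Δ1 c=1 b=0 d=1 a=0 clk=0
t10.Δ0 c=1 b=0 d=1 a=0 clk=0
t10.Δ1 c=1 b=0 d=1 a=0 clk=1
t10.Δ2 c=1 b=0 d=1 a=1 clk=1
t10.Δ3 c=1 b=1 d=1 a=1 clk=1
t11.Δ0 c=1 b=1 d=1 a=1 clk=1
t11.Δ1 c=1 b=1 d=1 a=1 clk=0
t12.Δ0 c=1 b=1 d=1 a=1 clk=0
t12.Δ1 c=1 b=1 d=1 a=1 clk=1
t12.Δ2 c=1 b=1 d=1 a=0 clk=1
t12.Δ3 c=1 b=0 d=1 a=0 clk=1
t13.Δ0 c=1 b=0 d=1 a=0 clk=1
t13.Δ1 c=1 b=0 d=1 a=0 clk=0
t14.Δ0 c=1 b=0 d=1 a=0 clk=0
t14.Δ1 c=1 b=0 d=1 a=0 clk=1
t14.Δ2 c=1 b=0 d=1 a=1 clk=1
t14.Δ3 c=1 b=1 d=1 a=1 clk=1
t15.Δ0 c=1 b=1 d=1 a=1 clk=1
t15.Δ1 c=1 b=1 d=1 a=1 clk=0
t16.Δ0 c=1 b=1 d=1 a=1 clk=0
t16.Δ1 c=1 b=1 d=1 a=1 clk=1
t16.Δ2 c=1 b=1 d=1 a=0 clk=1
t16.Δ3 c=1 b=0 d=1 a=0 clk=1

0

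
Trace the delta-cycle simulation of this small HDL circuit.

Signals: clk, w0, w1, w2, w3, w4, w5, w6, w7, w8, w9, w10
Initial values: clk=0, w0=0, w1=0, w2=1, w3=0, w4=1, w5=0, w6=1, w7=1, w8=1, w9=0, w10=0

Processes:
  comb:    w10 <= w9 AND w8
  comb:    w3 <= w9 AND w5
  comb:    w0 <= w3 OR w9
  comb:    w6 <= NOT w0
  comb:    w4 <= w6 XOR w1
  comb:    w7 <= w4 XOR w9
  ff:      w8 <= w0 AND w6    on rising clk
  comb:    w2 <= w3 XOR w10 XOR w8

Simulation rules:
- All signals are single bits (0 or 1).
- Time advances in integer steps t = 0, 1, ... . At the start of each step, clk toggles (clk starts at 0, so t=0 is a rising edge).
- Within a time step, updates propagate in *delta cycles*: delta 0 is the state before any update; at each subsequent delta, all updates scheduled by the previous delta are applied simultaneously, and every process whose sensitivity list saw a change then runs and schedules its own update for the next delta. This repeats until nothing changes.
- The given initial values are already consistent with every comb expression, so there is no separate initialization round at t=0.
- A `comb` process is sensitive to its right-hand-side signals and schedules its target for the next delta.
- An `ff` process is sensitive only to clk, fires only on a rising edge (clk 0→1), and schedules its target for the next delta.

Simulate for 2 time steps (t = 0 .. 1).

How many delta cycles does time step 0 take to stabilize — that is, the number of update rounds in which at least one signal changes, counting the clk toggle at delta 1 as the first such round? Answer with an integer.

[bits: w7,w1,clk,w5,w3,w9,w6,w4,w2,w8,w0,w10]
t=0: Δ0=100000111100 Δ1=101000111100 Δ2=101000111000 Δ3=101000110000 | 3Δ
t=1: Δ0=101000110000 Δ1=100000110000 | 1Δ

3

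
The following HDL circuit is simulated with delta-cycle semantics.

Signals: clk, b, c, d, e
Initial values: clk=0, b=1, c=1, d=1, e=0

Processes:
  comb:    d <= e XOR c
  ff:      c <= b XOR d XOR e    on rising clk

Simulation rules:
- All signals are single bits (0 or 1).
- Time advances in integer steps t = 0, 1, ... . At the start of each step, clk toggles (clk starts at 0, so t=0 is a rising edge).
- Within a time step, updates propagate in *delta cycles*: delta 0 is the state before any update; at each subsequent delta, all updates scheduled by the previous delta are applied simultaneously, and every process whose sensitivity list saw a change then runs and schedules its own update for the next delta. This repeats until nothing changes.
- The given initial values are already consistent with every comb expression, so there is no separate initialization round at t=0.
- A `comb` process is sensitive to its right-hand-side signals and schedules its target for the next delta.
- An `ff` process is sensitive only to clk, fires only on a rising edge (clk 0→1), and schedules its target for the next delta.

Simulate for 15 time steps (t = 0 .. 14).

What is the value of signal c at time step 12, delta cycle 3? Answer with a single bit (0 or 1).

0

t0.Δ0 clk=0 c=1 e=0 b=1 d=1
t0.Δ1 clk=1 c=1 e=0 b=1 d=1
t0.Δ2 clk=1 c=0 e=0 b=1 d=1
t0.Δ3 clk=1 c=0 e=0 b=1 d=0
t1.Δ0 clk=1 c=0 e=0 b=1 d=0
t1.Δ1 clk=0 c=0 e=0 b=1 d=0
t2.Δ0 clk=0 c=0 e=0 b=1 d=0
t2.Δ1 clk=1 c=0 e=0 b=1 d=0
t2.Δ2 clk=1 c=1 e=0 b=1 d=0
t2.Δ3 clk=1 c=1 e=0 b=1 d=1
t3.Δ0 clk=1 c=1 e=0 b=1 d=1
t3.Δ1 clk=0 c=1 e=0 b=1 d=1
t4.Δ0 clk=0 c=1 e=0 b=1 d=1
t4.Δ1 clk=1 c=1 e=0 b=1 d=1
t4.Δ2 clk=1 c=0 e=0 b=1 d=1
t4.Δ3 clk=1 c=0 e=0 b=1 d=0
t5.Δ0 clk=1 c=0 e=0 b=1 d=0
t5.Δ1 clk=0 c=0 e=0 b=1 d=0
t6.Δ0 clk=0 c=0 e=0 b=1 d=0
t6.Δ1 clk=1 c=0 e=0 b=1 d=0
t6.Δ2 clk=1 c=1 e=0 b=1 d=0
t6.Δ3 clk=1 c=1 e=0 b=1 d=1
t7.Δ0 clk=1 c=1 e=0 b=1 d=1
t7.Δ1 clk=0 c=1 e=0 b=1 d=1
t8.Δ0 clk=0 c=1 e=0 b=1 d=1
t8.Δ1 clk=1 c=1 e=0 b=1 d=1
t8.Δ2 clk=1 c=0 e=0 b=1 d=1
t8.Δ3 clk=1 c=0 e=0 b=1 d=0
t9.Δ0 clk=1 c=0 e=0 b=1 d=0
t9.Δ1 clk=0 c=0 e=0 b=1 d=0
t10.Δ0 clk=0 c=0 e=0 b=1 d=0
t10.Δ1 clk=1 c=0 e=0 b=1 d=0
t10.Δ2 clk=1 c=1 e=0 b=1 d=0
t10.Δ3 clk=1 c=1 e=0 b=1 d=1
t11.Δ0 clk=1 c=1 e=0 b=1 d=1
t11.Δ1 clk=0 c=1 e=0 b=1 d=1
t12.Δ0 clk=0 c=1 e=0 b=1 d=1
t12.Δ1 clk=1 c=1 e=0 b=1 d=1
t12.Δ2 clk=1 c=0 e=0 b=1 d=1
t12.Δ3 clk=1 c=0 e=0 b=1 d=0
t13.Δ0 clk=1 c=0 e=0 b=1 d=0
t13.Δ1 clk=0 c=0 e=0 b=1 d=0
t14.Δ0 clk=0 c=0 e=0 b=1 d=0
t14.Δ1 clk=1 c=0 e=0 b=1 d=0
t14.Δ2 clk=1 c=1 e=0 b=1 d=0
t14.Δ3 clk=1 c=1 e=0 b=1 d=1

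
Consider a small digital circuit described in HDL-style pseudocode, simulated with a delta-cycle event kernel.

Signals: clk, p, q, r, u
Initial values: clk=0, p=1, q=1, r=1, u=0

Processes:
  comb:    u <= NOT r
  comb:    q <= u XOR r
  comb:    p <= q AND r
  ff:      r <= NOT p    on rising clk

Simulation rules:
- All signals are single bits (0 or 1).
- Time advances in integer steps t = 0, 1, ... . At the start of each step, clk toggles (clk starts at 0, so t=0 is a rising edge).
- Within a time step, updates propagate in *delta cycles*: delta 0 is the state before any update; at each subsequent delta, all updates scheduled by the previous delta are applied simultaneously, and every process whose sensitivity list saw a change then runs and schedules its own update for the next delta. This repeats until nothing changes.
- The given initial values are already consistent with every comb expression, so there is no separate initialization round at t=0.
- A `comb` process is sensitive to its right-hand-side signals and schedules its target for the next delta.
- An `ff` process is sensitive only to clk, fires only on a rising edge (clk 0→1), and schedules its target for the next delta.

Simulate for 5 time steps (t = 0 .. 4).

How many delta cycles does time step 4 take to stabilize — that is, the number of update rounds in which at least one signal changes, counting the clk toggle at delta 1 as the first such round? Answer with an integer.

4

t0.Δ0 r=1 p=1 clk=0 u=0 q=1
t0.Δ1 r=1 p=1 clk=1 u=0 q=1
t0.Δ2 r=0 p=1 clk=1 u=0 q=1
t0.Δ3 r=0 p=0 clk=1 u=1 q=0
t0.Δ4 r=0 p=0 clk=1 u=1 q=1
t1.Δ0 r=0 p=0 clk=1 u=1 q=1
t1.Δ1 r=0 p=0 clk=0 u=1 q=1
t2.Δ0 r=0 p=0 clk=0 u=1 q=1
t2.Δ1 r=0 p=0 clk=1 u=1 q=1
t2.Δ2 r=1 p=0 clk=1 u=1 q=1
t2.Δ3 r=1 p=1 clk=1 u=0 q=0
t2.Δ4 r=1 p=0 clk=1 u=0 q=1
t2.Δ5 r=1 p=1 clk=1 u=0 q=1
t3.Δ0 r=1 p=1 clk=1 u=0 q=1
t3.Δ1 r=1 p=1 clk=0 u=0 q=1
t4.Δ0 r=1 p=1 clk=0 u=0 q=1
t4.Δ1 r=1 p=1 clk=1 u=0 q=1
t4.Δ2 r=0 p=1 clk=1 u=0 q=1
t4.Δ3 r=0 p=0 clk=1 u=1 q=0
t4.Δ4 r=0 p=0 clk=1 u=1 q=1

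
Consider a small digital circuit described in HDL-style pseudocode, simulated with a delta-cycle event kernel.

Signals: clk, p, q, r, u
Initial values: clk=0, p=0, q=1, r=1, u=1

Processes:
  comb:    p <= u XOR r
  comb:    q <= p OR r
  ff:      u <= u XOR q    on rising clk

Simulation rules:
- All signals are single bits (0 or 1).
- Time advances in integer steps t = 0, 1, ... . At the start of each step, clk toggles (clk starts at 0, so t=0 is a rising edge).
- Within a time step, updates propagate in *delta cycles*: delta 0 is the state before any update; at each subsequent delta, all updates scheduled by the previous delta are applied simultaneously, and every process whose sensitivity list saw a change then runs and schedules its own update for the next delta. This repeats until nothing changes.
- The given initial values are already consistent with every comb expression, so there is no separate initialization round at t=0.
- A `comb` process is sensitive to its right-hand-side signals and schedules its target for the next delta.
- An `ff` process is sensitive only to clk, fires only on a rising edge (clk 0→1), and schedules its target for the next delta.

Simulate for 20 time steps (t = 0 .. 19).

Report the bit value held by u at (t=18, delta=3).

t0.Δ0 q=1 r=1 p=0 u=1 clk=0
t0.Δ1 q=1 r=1 p=0 u=1 clk=1
t0.Δ2 q=1 r=1 p=0 u=0 clk=1
t0.Δ3 q=1 r=1 p=1 u=0 clk=1
t1.Δ0 q=1 r=1 p=1 u=0 clk=1
t1.Δ1 q=1 r=1 p=1 u=0 clk=0
t2.Δ0 q=1 r=1 p=1 u=0 clk=0
t2.Δ1 q=1 r=1 p=1 u=0 clk=1
t2.Δ2 q=1 r=1 p=1 u=1 clk=1
t2.Δ3 q=1 r=1 p=0 u=1 clk=1
t3.Δ0 q=1 r=1 p=0 u=1 clk=1
t3.Δ1 q=1 r=1 p=0 u=1 clk=0
t4.Δ0 q=1 r=1 p=0 u=1 clk=0
t4.Δ1 q=1 r=1 p=0 u=1 clk=1
t4.Δ2 q=1 r=1 p=0 u=0 clk=1
t4.Δ3 q=1 r=1 p=1 u=0 clk=1
t5.Δ0 q=1 r=1 p=1 u=0 clk=1
t5.Δ1 q=1 r=1 p=1 u=0 clk=0
t6.Δ0 q=1 r=1 p=1 u=0 clk=0
t6.Δ1 q=1 r=1 p=1 u=0 clk=1
t6.Δ2 q=1 r=1 p=1 u=1 clk=1
t6.Δ3 q=1 r=1 p=0 u=1 clk=1
t7.Δ0 q=1 r=1 p=0 u=1 clk=1
t7.Δ1 q=1 r=1 p=0 u=1 clk=0
t8.Δ0 q=1 r=1 p=0 u=1 clk=0
t8.Δ1 q=1 r=1 p=0 u=1 clk=1
t8.Δ2 q=1 r=1 p=0 u=0 clk=1
t8.Δ3 q=1 r=1 p=1 u=0 clk=1
t9.Δ0 q=1 r=1 p=1 u=0 clk=1
t9.Δ1 q=1 r=1 p=1 u=0 clk=0
t10.Δ0 q=1 r=1 p=1 u=0 clk=0
t10.Δ1 q=1 r=1 p=1 u=0 clk=1
t10.Δ2 q=1 r=1 p=1 u=1 clk=1
t10.Δ3 q=1 r=1 p=0 u=1 clk=1
t11.Δ0 q=1 r=1 p=0 u=1 clk=1
t11.Δ1 q=1 r=1 p=0 u=1 clk=0
t12.Δ0 q=1 r=1 p=0 u=1 clk=0
t12.Δ1 q=1 r=1 p=0 u=1 clk=1
t12.Δ2 q=1 r=1 p=0 u=0 clk=1
t12.Δ3 q=1 r=1 p=1 u=0 clk=1
t13.Δ0 q=1 r=1 p=1 u=0 clk=1
t13.Δ1 q=1 r=1 p=1 u=0 clk=0
t14.Δ0 q=1 r=1 p=1 u=0 clk=0
t14.Δ1 q=1 r=1 p=1 u=0 clk=1
t14.Δ2 q=1 r=1 p=1 u=1 clk=1
t14.Δ3 q=1 r=1 p=0 u=1 clk=1
t15.Δ0 q=1 r=1 p=0 u=1 clk=1
t15.Δ1 q=1 r=1 p=0 u=1 clk=0
t16.Δ0 q=1 r=1 p=0 u=1 clk=0
t16.Δ1 q=1 r=1 p=0 u=1 clk=1
t16.Δ2 q=1 r=1 p=0 u=0 clk=1
t16.Δ3 q=1 r=1 p=1 u=0 clk=1
t17.Δ0 q=1 r=1 p=1 u=0 clk=1
t17.Δ1 q=1 r=1 p=1 u=0 clk=0
t18.Δ0 q=1 r=1 p=1 u=0 clk=0
t18.Δ1 q=1 r=1 p=1 u=0 clk=1
t18.Δ2 q=1 r=1 p=1 u=1 clk=1
t18.Δ3 q=1 r=1 p=0 u=1 clk=1
t19.Δ0 q=1 r=1 p=0 u=1 clk=1
t19.Δ1 q=1 r=1 p=0 u=1 clk=0

1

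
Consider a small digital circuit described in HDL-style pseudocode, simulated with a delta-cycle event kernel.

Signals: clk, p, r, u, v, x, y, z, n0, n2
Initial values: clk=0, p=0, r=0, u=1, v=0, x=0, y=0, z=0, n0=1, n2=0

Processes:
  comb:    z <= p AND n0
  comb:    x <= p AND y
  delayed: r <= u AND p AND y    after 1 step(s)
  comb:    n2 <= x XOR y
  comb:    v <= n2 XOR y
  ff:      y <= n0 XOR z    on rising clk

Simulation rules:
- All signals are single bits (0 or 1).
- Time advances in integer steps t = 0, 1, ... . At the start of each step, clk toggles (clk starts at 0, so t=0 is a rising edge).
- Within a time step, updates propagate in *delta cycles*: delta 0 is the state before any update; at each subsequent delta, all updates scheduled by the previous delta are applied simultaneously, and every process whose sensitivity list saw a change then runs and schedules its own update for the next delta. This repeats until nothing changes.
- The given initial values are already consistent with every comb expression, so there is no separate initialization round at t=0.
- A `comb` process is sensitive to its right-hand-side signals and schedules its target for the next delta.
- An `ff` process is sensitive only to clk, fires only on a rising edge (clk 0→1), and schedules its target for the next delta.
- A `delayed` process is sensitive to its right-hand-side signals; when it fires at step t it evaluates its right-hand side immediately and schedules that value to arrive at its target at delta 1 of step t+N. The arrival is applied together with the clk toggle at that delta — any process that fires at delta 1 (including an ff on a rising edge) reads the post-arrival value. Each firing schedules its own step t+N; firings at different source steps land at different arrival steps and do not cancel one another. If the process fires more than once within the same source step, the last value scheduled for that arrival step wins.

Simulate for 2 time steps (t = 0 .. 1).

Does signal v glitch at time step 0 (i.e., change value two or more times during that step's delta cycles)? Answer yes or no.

t=0 Δ0: r=0 u=1 x=0 n2=0 p=0 n0=1 clk=0 v=0 y=0 z=0
  Δ1: clk:0→1
  Δ2: y:0→1
  Δ3: n2:0→1, v:0→1
  Δ4: v:1→0
  (4Δ to stable)
t=1 Δ0: r=0 u=1 x=0 n2=1 p=0 n0=1 clk=1 v=0 y=1 z=0
  Δ1: clk:1→0
  (1Δ to stable)

yes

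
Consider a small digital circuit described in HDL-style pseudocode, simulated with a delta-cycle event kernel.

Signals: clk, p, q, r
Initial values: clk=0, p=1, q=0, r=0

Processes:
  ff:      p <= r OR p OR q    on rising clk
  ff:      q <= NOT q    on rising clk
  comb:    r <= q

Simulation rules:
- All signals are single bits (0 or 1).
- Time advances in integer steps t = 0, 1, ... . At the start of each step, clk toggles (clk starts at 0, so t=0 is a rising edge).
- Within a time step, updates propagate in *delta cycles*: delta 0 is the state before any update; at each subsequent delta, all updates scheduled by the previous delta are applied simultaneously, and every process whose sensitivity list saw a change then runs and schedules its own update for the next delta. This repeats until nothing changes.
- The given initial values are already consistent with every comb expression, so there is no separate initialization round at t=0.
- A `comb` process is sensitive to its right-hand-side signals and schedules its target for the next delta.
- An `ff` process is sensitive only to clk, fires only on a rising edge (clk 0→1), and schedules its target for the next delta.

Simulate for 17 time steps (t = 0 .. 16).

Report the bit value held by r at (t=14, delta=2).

[bits: q,r,clk,p]
t=0: Δ0=0001 Δ1=0011 Δ2=1011 Δ3=1111 | 3Δ
t=1: Δ0=1111 Δ1=1101 | 1Δ
t=2: Δ0=1101 Δ1=1111 Δ2=0111 Δ3=0011 | 3Δ
t=3: Δ0=0011 Δ1=0001 | 1Δ
t=4: Δ0=0001 Δ1=0011 Δ2=1011 Δ3=1111 | 3Δ
t=5: Δ0=1111 Δ1=1101 | 1Δ
t=6: Δ0=1101 Δ1=1111 Δ2=0111 Δ3=0011 | 3Δ
t=7: Δ0=0011 Δ1=0001 | 1Δ
t=8: Δ0=0001 Δ1=0011 Δ2=1011 Δ3=1111 | 3Δ
t=9: Δ0=1111 Δ1=1101 | 1Δ
t=10: Δ0=1101 Δ1=1111 Δ2=0111 Δ3=0011 | 3Δ
t=11: Δ0=0011 Δ1=0001 | 1Δ
t=12: Δ0=0001 Δ1=0011 Δ2=1011 Δ3=1111 | 3Δ
t=13: Δ0=1111 Δ1=1101 | 1Δ
t=14: Δ0=1101 Δ1=1111 Δ2=0111 Δ3=0011 | 3Δ
t=15: Δ0=0011 Δ1=0001 | 1Δ
t=16: Δ0=0001 Δ1=0011 Δ2=1011 Δ3=1111 | 3Δ

1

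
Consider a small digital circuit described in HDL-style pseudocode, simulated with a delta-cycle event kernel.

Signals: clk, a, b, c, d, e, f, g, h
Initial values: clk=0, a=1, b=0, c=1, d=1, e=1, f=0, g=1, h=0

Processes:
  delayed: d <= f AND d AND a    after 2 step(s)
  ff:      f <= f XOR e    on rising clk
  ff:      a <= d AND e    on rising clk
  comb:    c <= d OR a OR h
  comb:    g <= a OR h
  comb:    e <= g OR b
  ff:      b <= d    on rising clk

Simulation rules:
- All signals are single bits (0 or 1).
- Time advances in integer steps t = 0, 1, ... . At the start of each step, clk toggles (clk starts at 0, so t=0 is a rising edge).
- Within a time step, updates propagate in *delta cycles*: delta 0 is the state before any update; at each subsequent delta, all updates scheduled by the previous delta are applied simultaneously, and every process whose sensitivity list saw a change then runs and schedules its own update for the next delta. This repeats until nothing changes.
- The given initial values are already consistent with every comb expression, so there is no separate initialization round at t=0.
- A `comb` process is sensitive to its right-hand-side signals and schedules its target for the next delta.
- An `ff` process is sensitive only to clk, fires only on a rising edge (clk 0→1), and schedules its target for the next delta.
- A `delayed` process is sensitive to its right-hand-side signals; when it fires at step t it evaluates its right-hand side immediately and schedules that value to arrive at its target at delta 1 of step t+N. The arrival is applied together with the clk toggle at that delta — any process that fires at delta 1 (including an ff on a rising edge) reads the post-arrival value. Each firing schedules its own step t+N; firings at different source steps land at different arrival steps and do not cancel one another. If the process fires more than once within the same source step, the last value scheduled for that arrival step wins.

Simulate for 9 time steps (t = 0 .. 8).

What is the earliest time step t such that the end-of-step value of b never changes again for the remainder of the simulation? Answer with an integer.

[bits: c,clk,e,g,b,a,f,d,h]
t=0: Δ0=101101010 Δ1=111101010 Δ2=111111110 | 2Δ
t=1: Δ0=111111110 Δ1=101111110 | 1Δ
t=2: Δ0=101111110 Δ1=111111110 Δ2=111111010 | 2Δ
t=3: Δ0=111111010 Δ1=101111010 | 1Δ
t=4: Δ0=101111010 Δ1=111111000 Δ2=111100100 Δ3=011000100 Δ4=010000100 | 4Δ
t=5: Δ0=010000100 Δ1=000000100 | 1Δ
t=6: Δ0=000000100 Δ1=010000100 | 1Δ
t=7: Δ0=010000100 Δ1=000000100 | 1Δ
t=8: Δ0=000000100 Δ1=010000100 | 1Δ

4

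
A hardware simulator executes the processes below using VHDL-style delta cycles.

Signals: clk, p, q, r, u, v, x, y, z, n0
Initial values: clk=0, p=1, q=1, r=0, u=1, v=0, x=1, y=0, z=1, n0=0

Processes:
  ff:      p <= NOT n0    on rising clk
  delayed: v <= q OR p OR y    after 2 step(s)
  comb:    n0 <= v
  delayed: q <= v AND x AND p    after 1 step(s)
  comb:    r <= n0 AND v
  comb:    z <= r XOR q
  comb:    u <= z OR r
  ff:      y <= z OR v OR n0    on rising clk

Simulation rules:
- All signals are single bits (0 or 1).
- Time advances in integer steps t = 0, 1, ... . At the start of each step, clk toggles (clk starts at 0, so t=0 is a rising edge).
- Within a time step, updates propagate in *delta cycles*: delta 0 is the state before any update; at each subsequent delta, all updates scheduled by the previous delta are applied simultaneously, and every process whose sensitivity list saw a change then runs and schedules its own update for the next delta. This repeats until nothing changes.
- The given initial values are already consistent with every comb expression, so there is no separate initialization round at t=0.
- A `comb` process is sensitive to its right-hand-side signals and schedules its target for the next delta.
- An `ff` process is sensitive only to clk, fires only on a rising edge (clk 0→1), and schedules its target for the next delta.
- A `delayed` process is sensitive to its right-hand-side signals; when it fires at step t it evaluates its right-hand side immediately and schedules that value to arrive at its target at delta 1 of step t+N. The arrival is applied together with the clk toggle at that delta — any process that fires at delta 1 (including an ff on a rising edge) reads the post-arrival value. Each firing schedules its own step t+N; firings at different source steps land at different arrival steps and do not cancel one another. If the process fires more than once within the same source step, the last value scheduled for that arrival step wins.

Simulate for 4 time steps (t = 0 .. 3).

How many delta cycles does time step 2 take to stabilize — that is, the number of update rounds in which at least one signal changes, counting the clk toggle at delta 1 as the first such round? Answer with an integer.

[bits: clk,u,r,y,q,n0,x,v,z,p]
t=0: Δ0=0100101011 Δ1=1100101011 Δ2=1101101011 | 2Δ
t=1: Δ0=1101101011 Δ1=0101101011 | 1Δ
t=2: Δ0=0101101011 Δ1=1101101111 Δ2=1101111111 Δ3=1111111111 Δ4=1111111101 | 4Δ
t=3: Δ0=1111111101 Δ1=0111111101 | 1Δ

4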